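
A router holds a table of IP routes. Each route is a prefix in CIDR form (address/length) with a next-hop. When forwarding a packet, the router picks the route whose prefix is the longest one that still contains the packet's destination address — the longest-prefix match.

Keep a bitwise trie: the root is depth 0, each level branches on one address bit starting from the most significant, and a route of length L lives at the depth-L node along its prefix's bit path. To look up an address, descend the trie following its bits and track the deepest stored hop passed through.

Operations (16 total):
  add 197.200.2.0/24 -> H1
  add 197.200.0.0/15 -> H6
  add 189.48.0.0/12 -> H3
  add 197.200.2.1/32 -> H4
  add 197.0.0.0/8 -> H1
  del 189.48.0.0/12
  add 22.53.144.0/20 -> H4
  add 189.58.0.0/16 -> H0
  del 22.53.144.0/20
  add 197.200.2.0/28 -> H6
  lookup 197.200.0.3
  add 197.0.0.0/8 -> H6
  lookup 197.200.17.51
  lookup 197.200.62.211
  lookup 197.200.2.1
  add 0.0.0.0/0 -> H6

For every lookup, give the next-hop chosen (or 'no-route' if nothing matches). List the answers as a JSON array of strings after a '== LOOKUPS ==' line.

Apply in order:
  add 197.200.2.0/24 -> H1 at depth 24
  add 197.200.0.0/15 -> H6 at depth 15
  add 189.48.0.0/12 -> H3 at depth 12
  add 197.200.2.1/32 -> H4 at depth 32
  add 197.0.0.0/8 -> H1 at depth 8
  del 189.48.0.0/12 (clear depth 12)
  add 22.53.144.0/20 -> H4 at depth 20
  add 189.58.0.0/16 -> H0 at depth 16
  del 22.53.144.0/20 (clear depth 20)
  add 197.200.2.0/28 -> H6 at depth 28
  Q 197.200.0.3: descend 1100010111001000000000 ; hops seen [H1,H6] ; pick H6
  add 197.0.0.0/8 -> H6 at depth 8
  Q 197.200.17.51: descend 1100010111001000000 ; hops seen [H6,H6] ; pick H6
  Q 197.200.62.211: descend 110001011100100000 ; hops seen [H6,H6] ; pick H6
  Q 197.200.2.1: descend 11000101110010000000001000000001 ; hops seen [H6,H6,H1,H6,H4] ; pick H4
  add 0.0.0.0/0 -> H6 at depth 0

== LOOKUPS ==
["H6","H6","H6","H4"]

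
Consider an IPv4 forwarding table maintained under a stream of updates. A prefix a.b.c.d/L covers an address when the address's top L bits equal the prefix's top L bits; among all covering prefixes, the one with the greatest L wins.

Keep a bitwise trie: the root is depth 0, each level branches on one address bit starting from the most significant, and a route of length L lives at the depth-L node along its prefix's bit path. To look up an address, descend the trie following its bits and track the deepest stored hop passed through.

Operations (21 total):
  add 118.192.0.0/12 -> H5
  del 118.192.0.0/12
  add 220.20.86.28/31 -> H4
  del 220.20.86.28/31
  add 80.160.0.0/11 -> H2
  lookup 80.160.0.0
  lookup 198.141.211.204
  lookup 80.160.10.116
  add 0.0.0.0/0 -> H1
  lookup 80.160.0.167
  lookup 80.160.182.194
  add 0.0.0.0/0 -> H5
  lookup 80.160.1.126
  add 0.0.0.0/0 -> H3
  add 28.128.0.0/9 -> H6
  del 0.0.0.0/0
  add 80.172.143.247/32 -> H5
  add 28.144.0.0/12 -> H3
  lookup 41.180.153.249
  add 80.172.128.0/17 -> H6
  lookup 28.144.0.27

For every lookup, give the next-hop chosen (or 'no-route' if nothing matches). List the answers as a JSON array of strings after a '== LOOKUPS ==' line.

Apply in order:
  + 118.192.0.0/12 (H5) depth=12
  - 118.192.0.0/12 clear@12
  + 220.20.86.28/31 (H4) depth=31
  - 220.20.86.28/31 clear@31
  + 80.160.0.0/11 (H2) depth=11
  ? 80.160.0.0  path d0:-→d1:-→d2:-→d3:-→d4:-→d5:-→d6:-→d7:-→d8:-→d9:-→d10:-→d11:H2  best=H2
  ? 198.141.211.204  path d0:-→d1:-→d2:-→d3:-  best=no-route
  ? 80.160.10.116  path d0:-→d1:-→d2:-→d3:-→d4:-→d5:-→d6:-→d7:-→d8:-→d9:-→d10:-→d11:H2  best=H2
  + 0.0.0.0/0 (H1) depth=0
  ? 80.160.0.167  path d0:H1→d1:-→d2:-→d3:-→d4:-→d5:-→d6:-→d7:-→d8:-→d9:-→d10:-→d11:H2  best=H2
  ? 80.160.182.194  path d0:H1→d1:-→d2:-→d3:-→d4:-→d5:-→d6:-→d7:-→d8:-→d9:-→d10:-→d11:H2  best=H2
  + 0.0.0.0/0 (H5) depth=0
  ? 80.160.1.126  path d0:H5→d1:-→d2:-→d3:-→d4:-→d5:-→d6:-→d7:-→d8:-→d9:-→d10:-→d11:H2  best=H2
  + 0.0.0.0/0 (H3) depth=0
  + 28.128.0.0/9 (H6) depth=9
  - 0.0.0.0/0 clear@0
  + 80.172.143.247/32 (H5) depth=32
  + 28.144.0.0/12 (H3) depth=12
  ? 41.180.153.249  path d0:-→d1:-→d2:-  best=no-route
  + 80.172.128.0/17 (H6) depth=17
  ? 28.144.0.27  path d0:-→d1:-→d2:-→d3:-→d4:-→d5:-→d6:-→d7:-→d8:-→d9:H6→d10:-→d11:-→d12:H3  best=H3

== LOOKUPS ==
["H2","no-route","H2","H2","H2","H2","no-route","H3"]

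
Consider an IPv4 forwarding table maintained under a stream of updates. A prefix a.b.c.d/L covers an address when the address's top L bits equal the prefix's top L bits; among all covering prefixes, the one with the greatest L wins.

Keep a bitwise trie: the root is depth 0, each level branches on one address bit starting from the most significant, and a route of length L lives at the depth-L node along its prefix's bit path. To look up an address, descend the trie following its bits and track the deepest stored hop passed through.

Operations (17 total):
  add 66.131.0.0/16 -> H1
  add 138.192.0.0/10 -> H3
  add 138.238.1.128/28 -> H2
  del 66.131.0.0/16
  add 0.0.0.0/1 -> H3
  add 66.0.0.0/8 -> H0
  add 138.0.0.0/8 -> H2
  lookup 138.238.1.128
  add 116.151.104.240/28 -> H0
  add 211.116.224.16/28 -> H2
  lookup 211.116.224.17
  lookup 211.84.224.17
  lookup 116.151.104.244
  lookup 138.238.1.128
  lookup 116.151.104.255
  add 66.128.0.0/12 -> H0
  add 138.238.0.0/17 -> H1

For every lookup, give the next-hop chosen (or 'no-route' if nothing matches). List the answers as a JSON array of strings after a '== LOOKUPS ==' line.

Process each operation:
  + 66.131.0.0/16 (H1) depth=16
  + 138.192.0.0/10 (H3) depth=10
  + 138.238.1.128/28 (H2) depth=28
  del 66.131.0.0/16 (clear depth 16)
  + 0.0.0.0/1 (H3) depth=1
  + 66.0.0.0/8 (H0) depth=8
  + 138.0.0.0/8 (H2) depth=8
  lookup 138.238.1.128: bits 1000101011101110000000011000 walk d0:-→d1:-→d2:-→d3:-→d4:-→d5:-→d6:-→d7:-→d8:H2→d9:-→d10:H3→d11:-→d12:-→d13:-→d14:-→d15:-→d16:-→d17:-→d18:-→d19:-→d20:-→d21:-→d22:-→d23:-→d24:-→d25:-→d26:-→d27:-→d28:H2 -> H2
  + 116.151.104.240/28 (H0) depth=28
  + 211.116.224.16/28 (H2) depth=28
  lookup 211.116.224.17: bits 1101001101110100111000000001 walk d0:-→d1:-→d2:-→d3:-→d4:-→d5:-→d6:-→d7:-→d8:-→d9:-→d10:-→d11:-→d12:-→d13:-→d14:-→d15:-→d16:-→d17:-→d18:-→d19:-→d20:-→d21:-→d22:-→d23:-→d24:-→d25:-→d26:-→d27:-→d28:H2 -> H2
  lookup 211.84.224.17: bits 1101001101 walk d0:-→d1:-→d2:-→d3:-→d4:-→d5:-→d6:-→d7:-→d8:-→d9:-→d10:- -> no-route
  lookup 116.151.104.244: bits 0111010010010111011010001111 walk d0:-→d1:H3→d2:-→d3:-→d4:-→d5:-→d6:-→d7:-→d8:-→d9:-→d10:-→d11:-→d12:-→d13:-→d14:-→d15:-→d16:-→d17:-→d18:-→d19:-→d20:-→d21:-→d22:-→d23:-→d24:-→d25:-→d26:-→d27:-→d28:H0 -> H0
  lookup 138.238.1.128: bits 1000101011101110000000011000 walk d0:-→d1:-→d2:-→d3:-→d4:-→d5:-→d6:-→d7:-→d8:H2→d9:-→d10:H3→d11:-→d12:-→d13:-→d14:-→d15:-→d16:-→d17:-→d18:-→d19:-→d20:-→d21:-→d22:-→d23:-→d24:-→d25:-→d26:-→d27:-→d28:H2 -> H2
  lookup 116.151.104.255: bits 0111010010010111011010001111 walk d0:-→d1:H3→d2:-→d3:-→d4:-→d5:-→d6:-→d7:-→d8:-→d9:-→d10:-→d11:-→d12:-→d13:-→d14:-→d15:-→d16:-→d17:-→d18:-→d19:-→d20:-→d21:-→d22:-→d23:-→d24:-→d25:-→d26:-→d27:-→d28:H0 -> H0
  + 66.128.0.0/12 (H0) depth=12
  + 138.238.0.0/17 (H1) depth=17

== LOOKUPS ==
["H2","H2","no-route","H0","H2","H0"]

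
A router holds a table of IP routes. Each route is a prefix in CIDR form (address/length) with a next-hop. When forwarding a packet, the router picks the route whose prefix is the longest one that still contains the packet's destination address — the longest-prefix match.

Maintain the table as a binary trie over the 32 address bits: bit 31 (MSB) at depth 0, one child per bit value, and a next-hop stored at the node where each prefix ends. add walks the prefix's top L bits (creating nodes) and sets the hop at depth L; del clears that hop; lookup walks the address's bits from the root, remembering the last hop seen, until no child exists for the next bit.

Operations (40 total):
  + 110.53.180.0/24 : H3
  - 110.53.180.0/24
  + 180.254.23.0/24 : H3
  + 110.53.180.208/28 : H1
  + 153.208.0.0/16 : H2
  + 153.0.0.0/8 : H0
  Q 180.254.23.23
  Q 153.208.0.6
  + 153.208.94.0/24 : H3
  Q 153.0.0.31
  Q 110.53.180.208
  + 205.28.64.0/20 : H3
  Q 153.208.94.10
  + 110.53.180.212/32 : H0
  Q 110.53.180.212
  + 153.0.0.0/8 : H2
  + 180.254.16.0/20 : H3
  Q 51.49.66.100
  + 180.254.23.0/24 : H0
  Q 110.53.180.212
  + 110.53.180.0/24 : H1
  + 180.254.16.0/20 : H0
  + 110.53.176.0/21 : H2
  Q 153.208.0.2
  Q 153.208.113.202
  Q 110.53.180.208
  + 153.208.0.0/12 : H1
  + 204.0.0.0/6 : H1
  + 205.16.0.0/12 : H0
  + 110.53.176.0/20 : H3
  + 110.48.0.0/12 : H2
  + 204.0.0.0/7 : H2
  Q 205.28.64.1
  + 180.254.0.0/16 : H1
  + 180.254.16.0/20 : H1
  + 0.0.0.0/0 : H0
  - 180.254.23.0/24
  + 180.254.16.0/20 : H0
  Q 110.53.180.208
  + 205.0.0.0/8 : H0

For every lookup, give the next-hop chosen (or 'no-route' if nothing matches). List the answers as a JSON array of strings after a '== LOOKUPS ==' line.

Apply in order:
  add 110.53.180.0/24 -> H3 at depth 24
  del 110.53.180.0/24 (clear depth 24)
  add 180.254.23.0/24 -> H3 at depth 24
  add 110.53.180.208/28 -> H1 at depth 28
  add 153.208.0.0/16 -> H2 at depth 16
  add 153.0.0.0/8 -> H0 at depth 8
  ? 180.254.23.23  path d0:-→d1:-→d2:-→d3:-→d4:-→d5:-→d6:-→d7:-→d8:-→d9:-→d10:-→d11:-→d12:-→d13:-→d14:-→d15:-→d16:-→d17:-→d18:-→d19:-→d20:-→d21:-→d22:-→d23:-→d24:H3  best=H3
  ? 153.208.0.6  path d0:-→d1:-→d2:-→d3:-→d4:-→d5:-→d6:-→d7:-→d8:H0→d9:-→d10:-→d11:-→d12:-→d13:-→d14:-→d15:-→d16:H2  best=H2
  add 153.208.94.0/24 -> H3 at depth 24
  ? 153.0.0.31  path d0:-→d1:-→d2:-→d3:-→d4:-→d5:-→d6:-→d7:-→d8:H0  best=H0
  ? 110.53.180.208  path d0:-→d1:-→d2:-→d3:-→d4:-→d5:-→d6:-→d7:-→d8:-→d9:-→d10:-→d11:-→d12:-→d13:-→d14:-→d15:-→d16:-→d17:-→d18:-→d19:-→d20:-→d21:-→d22:-→d23:-→d24:-→d25:-→d26:-→d27:-→d28:H1  best=H1
  add 205.28.64.0/20 -> H3 at depth 20
  ? 153.208.94.10  path d0:-→d1:-→d2:-→d3:-→d4:-→d5:-→d6:-→d7:-→d8:H0→d9:-→d10:-→d11:-→d12:-→d13:-→d14:-→d15:-→d16:H2→d17:-→d18:-→d19:-→d20:-→d21:-→d22:-→d23:-→d24:H3  best=H3
  add 110.53.180.212/32 -> H0 at depth 32
  ? 110.53.180.212  path d0:-→d1:-→d2:-→d3:-→d4:-→d5:-→d6:-→d7:-→d8:-→d9:-→d10:-→d11:-→d12:-→d13:-→d14:-→d15:-→d16:-→d17:-→d18:-→d19:-→d20:-→d21:-→d22:-→d23:-→d24:-→d25:-→d26:-→d27:-→d28:H1→d29:-→d30:-→d31:-→d32:H0  best=H0
  add 153.0.0.0/8 -> H2 at depth 8
  add 180.254.16.0/20 -> H3 at depth 20
  ? 51.49.66.100  path d0:-→d1:-  best=no-route
  add 180.254.23.0/24 -> H0 at depth 24
  ? 110.53.180.212  path d0:-→d1:-→d2:-→d3:-→d4:-→d5:-→d6:-→d7:-→d8:-→d9:-→d10:-→d11:-→d12:-→d13:-→d14:-→d15:-→d16:-→d17:-→d18:-→d19:-→d20:-→d21:-→d22:-→d23:-→d24:-→d25:-→d26:-→d27:-→d28:H1→d29:-→d30:-→d31:-→d32:H0  best=H0
  add 110.53.180.0/24 -> H1 at depth 24
  add 180.254.16.0/20 -> H0 at depth 20
  add 110.53.176.0/21 -> H2 at depth 21
  ? 153.208.0.2  path d0:-→d1:-→d2:-→d3:-→d4:-→d5:-→d6:-→d7:-→d8:H2→d9:-→d10:-→d11:-→d12:-→d13:-→d14:-→d15:-→d16:H2→d17:-  best=H2
  ? 153.208.113.202  path d0:-→d1:-→d2:-→d3:-→d4:-→d5:-→d6:-→d7:-→d8:H2→d9:-→d10:-→d11:-→d12:-→d13:-→d14:-→d15:-→d16:H2→d17:-→d18:-  best=H2
  ? 110.53.180.208  path d0:-→d1:-→d2:-→d3:-→d4:-→d5:-→d6:-→d7:-→d8:-→d9:-→d10:-→d11:-→d12:-→d13:-→d14:-→d15:-→d16:-→d17:-→d18:-→d19:-→d20:-→d21:H2→d22:-→d23:-→d24:H1→d25:-→d26:-→d27:-→d28:H1→d29:-  best=H1
  add 153.208.0.0/12 -> H1 at depth 12
  add 204.0.0.0/6 -> H1 at depth 6
  add 205.16.0.0/12 -> H0 at depth 12
  add 110.53.176.0/20 -> H3 at depth 20
  add 110.48.0.0/12 -> H2 at depth 12
  add 204.0.0.0/7 -> H2 at depth 7
  ? 205.28.64.1  path d0:-→d1:-→d2:-→d3:-→d4:-→d5:-→d6:H1→d7:H2→d8:-→d9:-→d10:-→d11:-→d12:H0→d13:-→d14:-→d15:-→d16:-→d17:-→d18:-→d19:-→d20:H3  best=H3
  add 180.254.0.0/16 -> H1 at depth 16
  add 180.254.16.0/20 -> H1 at depth 20
  add 0.0.0.0/0 -> H0 at depth 0
  del 180.254.23.0/24 (clear depth 24)
  add 180.254.16.0/20 -> H0 at depth 20
  ? 110.53.180.208  path d0:H0→d1:-→d2:-→d3:-→d4:-→d5:-→d6:-→d7:-→d8:-→d9:-→d10:-→d11:-→d12:H2→d13:-→d14:-→d15:-→d16:-→d17:-→d18:-→d19:-→d20:H3→d21:H2→d22:-→d23:-→d24:H1→d25:-→d26:-→d27:-→d28:H1→d29:-  best=H1
  add 205.0.0.0/8 -> H0 at depth 8

== LOOKUPS ==
["H3","H2","H0","H1","H3","H0","no-route","H0","H2","H2","H1","H3","H1"]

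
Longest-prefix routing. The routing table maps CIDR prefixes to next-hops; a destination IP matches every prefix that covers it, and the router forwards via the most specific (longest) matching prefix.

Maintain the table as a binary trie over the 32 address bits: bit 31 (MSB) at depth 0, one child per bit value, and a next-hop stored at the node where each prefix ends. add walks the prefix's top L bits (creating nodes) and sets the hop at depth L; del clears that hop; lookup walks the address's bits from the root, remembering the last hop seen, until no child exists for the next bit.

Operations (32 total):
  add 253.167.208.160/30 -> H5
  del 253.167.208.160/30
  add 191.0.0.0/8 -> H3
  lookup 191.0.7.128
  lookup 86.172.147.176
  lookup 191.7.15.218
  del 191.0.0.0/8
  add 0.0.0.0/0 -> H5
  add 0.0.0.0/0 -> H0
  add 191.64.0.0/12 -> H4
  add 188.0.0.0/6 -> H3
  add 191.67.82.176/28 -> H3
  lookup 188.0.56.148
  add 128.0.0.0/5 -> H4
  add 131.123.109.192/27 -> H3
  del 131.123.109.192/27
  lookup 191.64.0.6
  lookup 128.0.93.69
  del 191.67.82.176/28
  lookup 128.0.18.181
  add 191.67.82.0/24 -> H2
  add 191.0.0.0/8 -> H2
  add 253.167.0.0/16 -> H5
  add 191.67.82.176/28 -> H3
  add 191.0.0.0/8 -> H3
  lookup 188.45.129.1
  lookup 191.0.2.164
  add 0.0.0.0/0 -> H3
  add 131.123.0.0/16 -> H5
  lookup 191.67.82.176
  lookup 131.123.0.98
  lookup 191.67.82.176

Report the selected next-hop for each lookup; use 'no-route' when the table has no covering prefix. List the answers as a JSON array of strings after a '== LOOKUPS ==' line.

Trace:
  add 253.167.208.160/30 -> H5 at depth 30
  del 253.167.208.160/30 (clear depth 30)
  add 191.0.0.0/8 -> H3 at depth 8
  ? 191.0.7.128  path d0:-→d1:-→d2:-→d3:-→d4:-→d5:-→d6:-→d7:-→d8:H3  best=H3
  ? 86.172.147.176  path d0:-  best=no-route
  ? 191.7.15.218  path d0:-→d1:-→d2:-→d3:-→d4:-→d5:-→d6:-→d7:-→d8:H3  best=H3
  del 191.0.0.0/8 (clear depth 8)
  add 0.0.0.0/0 -> H5 at depth 0
  add 0.0.0.0/0 -> H0 at depth 0
  add 191.64.0.0/12 -> H4 at depth 12
  add 188.0.0.0/6 -> H3 at depth 6
  add 191.67.82.176/28 -> H3 at depth 28
  ? 188.0.56.148  path d0:H0→d1:-→d2:-→d3:-→d4:-→d5:-→d6:H3  best=H3
  add 128.0.0.0/5 -> H4 at depth 5
  add 131.123.109.192/27 -> H3 at depth 27
  del 131.123.109.192/27 (clear depth 27)
  ? 191.64.0.6  path d0:H0→d1:-→d2:-→d3:-→d4:-→d5:-→d6:H3→d7:-→d8:-→d9:-→d10:-→d11:-→d12:H4→d13:-→d14:-  best=H4
  ? 128.0.93.69  path d0:H0→d1:-→d2:-→d3:-→d4:-→d5:H4→d6:-  best=H4
  del 191.67.82.176/28 (clear depth 28)
  ? 128.0.18.181  path d0:H0→d1:-→d2:-→d3:-→d4:-→d5:H4→d6:-  best=H4
  add 191.67.82.0/24 -> H2 at depth 24
  add 191.0.0.0/8 -> H2 at depth 8
  add 253.167.0.0/16 -> H5 at depth 16
  add 191.67.82.176/28 -> H3 at depth 28
  add 191.0.0.0/8 -> H3 at depth 8
  ? 188.45.129.1  path d0:H0→d1:-→d2:-→d3:-→d4:-→d5:-→d6:H3  best=H3
  ? 191.0.2.164  path d0:H0→d1:-→d2:-→d3:-→d4:-→d5:-→d6:H3→d7:-→d8:H3→d9:-  best=H3
  add 0.0.0.0/0 -> H3 at depth 0
  add 131.123.0.0/16 -> H5 at depth 16
  ? 191.67.82.176  path d0:H3→d1:-→d2:-→d3:-→d4:-→d5:-→d6:H3→d7:-→d8:H3→d9:-→d10:-→d11:-→d12:H4→d13:-→d14:-→d15:-→d16:-→d17:-→d18:-→d19:-→d20:-→d21:-→d22:-→d23:-→d24:H2→d25:-→d26:-→d27:-→d28:H3  best=H3
  ? 131.123.0.98  path d0:H3→d1:-→d2:-→d3:-→d4:-→d5:H4→d6:-→d7:-→d8:-→d9:-→d10:-→d11:-→d12:-→d13:-→d14:-→d15:-→d16:H5→d17:-  best=H5
  ? 191.67.82.176  path d0:H3→d1:-→d2:-→d3:-→d4:-→d5:-→d6:H3→d7:-→d8:H3→d9:-→d10:-→d11:-→d12:H4→d13:-→d14:-→d15:-→d16:-→d17:-→d18:-→d19:-→d20:-→d21:-→d22:-→d23:-→d24:H2→d25:-→d26:-→d27:-→d28:H3  best=H3

== LOOKUPS ==
["H3","no-route","H3","H3","H4","H4","H4","H3","H3","H3","H5","H3"]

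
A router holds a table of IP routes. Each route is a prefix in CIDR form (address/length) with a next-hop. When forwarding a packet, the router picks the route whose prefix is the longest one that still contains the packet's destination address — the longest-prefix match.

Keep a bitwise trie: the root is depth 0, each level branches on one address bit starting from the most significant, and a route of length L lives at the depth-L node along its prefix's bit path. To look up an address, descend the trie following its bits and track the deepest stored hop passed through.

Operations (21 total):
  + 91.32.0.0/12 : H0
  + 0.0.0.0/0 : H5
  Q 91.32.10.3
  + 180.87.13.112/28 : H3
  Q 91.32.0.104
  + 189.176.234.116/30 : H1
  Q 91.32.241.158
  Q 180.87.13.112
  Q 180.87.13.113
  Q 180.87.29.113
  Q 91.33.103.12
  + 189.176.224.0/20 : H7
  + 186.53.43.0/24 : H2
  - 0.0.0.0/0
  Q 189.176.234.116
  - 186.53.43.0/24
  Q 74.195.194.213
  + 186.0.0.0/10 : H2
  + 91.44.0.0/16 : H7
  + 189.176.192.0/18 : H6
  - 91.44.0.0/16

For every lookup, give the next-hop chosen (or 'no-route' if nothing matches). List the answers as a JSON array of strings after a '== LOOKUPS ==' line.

Process each operation:
  + 91.32.0.0/12 (H0) depth=12
  + 0.0.0.0/0 (H5) depth=0
  ? 91.32.10.3  path d0:H5→d1:-→d2:-→d3:-→d4:-→d5:-→d6:-→d7:-→d8:-→d9:-→d10:-→d11:-→d12:H0  best=H0
  + 180.87.13.112/28 (H3) depth=28
  ? 91.32.0.104  path d0:H5→d1:-→d2:-→d3:-→d4:-→d5:-→d6:-→d7:-→d8:-→d9:-→d10:-→d11:-→d12:H0  best=H0
  + 189.176.234.116/30 (H1) depth=30
  ? 91.32.241.158  path d0:H5→d1:-→d2:-→d3:-→d4:-→d5:-→d6:-→d7:-→d8:-→d9:-→d10:-→d11:-→d12:H0  best=H0
  ? 180.87.13.112  path d0:H5→d1:-→d2:-→d3:-→d4:-→d5:-→d6:-→d7:-→d8:-→d9:-→d10:-→d11:-→d12:-→d13:-→d14:-→d15:-→d16:-→d17:-→d18:-→d19:-→d20:-→d21:-→d22:-→d23:-→d24:-→d25:-→d26:-→d27:-→d28:H3  best=H3
  ? 180.87.13.113  path d0:H5→d1:-→d2:-→d3:-→d4:-→d5:-→d6:-→d7:-→d8:-→d9:-→d10:-→d11:-→d12:-→d13:-→d14:-→d15:-→d16:-→d17:-→d18:-→d19:-→d20:-→d21:-→d22:-→d23:-→d24:-→d25:-→d26:-→d27:-→d28:H3  best=H3
  ? 180.87.29.113  path d0:H5→d1:-→d2:-→d3:-→d4:-→d5:-→d6:-→d7:-→d8:-→d9:-→d10:-→d11:-→d12:-→d13:-→d14:-→d15:-→d16:-→d17:-→d18:-→d19:-  best=H5
  ? 91.33.103.12  path d0:H5→d1:-→d2:-→d3:-→d4:-→d5:-→d6:-→d7:-→d8:-→d9:-→d10:-→d11:-→d12:H0  best=H0
  + 189.176.224.0/20 (H7) depth=20
  + 186.53.43.0/24 (H2) depth=24
  del 0.0.0.0/0 (clear depth 0)
  ? 189.176.234.116  path d0:-→d1:-→d2:-→d3:-→d4:-→d5:-→d6:-→d7:-→d8:-→d9:-→d10:-→d11:-→d12:-→d13:-→d14:-→d15:-→d16:-→d17:-→d18:-→d19:-→d20:H7→d21:-→d22:-→d23:-→d24:-→d25:-→d26:-→d27:-→d28:-→d29:-→d30:H1  best=H1
  del 186.53.43.0/24 (clear depth 24)
  ? 74.195.194.213  path d0:-→d1:-→d2:-→d3:-  best=no-route
  + 186.0.0.0/10 (H2) depth=10
  + 91.44.0.0/16 (H7) depth=16
  + 189.176.192.0/18 (H6) depth=18
  del 91.44.0.0/16 (clear depth 16)

== LOOKUPS ==
["H0","H0","H0","H3","H3","H5","H0","H1","no-route"]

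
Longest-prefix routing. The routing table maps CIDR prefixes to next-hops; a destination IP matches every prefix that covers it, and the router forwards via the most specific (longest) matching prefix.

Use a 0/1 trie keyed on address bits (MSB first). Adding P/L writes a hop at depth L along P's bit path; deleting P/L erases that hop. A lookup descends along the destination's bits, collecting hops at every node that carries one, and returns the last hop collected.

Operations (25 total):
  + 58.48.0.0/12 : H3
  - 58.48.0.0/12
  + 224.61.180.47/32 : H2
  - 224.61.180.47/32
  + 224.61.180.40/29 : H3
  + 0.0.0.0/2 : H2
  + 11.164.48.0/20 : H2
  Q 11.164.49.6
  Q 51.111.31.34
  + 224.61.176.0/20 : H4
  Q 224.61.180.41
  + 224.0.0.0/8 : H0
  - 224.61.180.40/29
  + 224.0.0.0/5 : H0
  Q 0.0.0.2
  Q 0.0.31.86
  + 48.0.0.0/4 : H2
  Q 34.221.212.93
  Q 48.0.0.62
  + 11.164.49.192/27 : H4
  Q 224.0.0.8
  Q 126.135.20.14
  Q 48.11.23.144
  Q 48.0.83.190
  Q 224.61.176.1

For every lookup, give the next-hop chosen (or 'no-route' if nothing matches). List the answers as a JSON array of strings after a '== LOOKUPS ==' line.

Apply in order:
  + 58.48.0.0/12 (H3) depth=12
  del 58.48.0.0/12 (clear depth 12)
  + 224.61.180.47/32 (H2) depth=32
  del 224.61.180.47/32 (clear depth 32)
  + 224.61.180.40/29 (H3) depth=29
  + 0.0.0.0/2 (H2) depth=2
  + 11.164.48.0/20 (H2) depth=20
  Q 11.164.49.6: descend 00001011101001000011 ; hops seen [H2,H2] ; pick H2
  Q 51.111.31.34: descend 0011 ; hops seen [H2] ; pick H2
  + 224.61.176.0/20 (H4) depth=20
  Q 224.61.180.41: descend 11100000001111011011010000101 ; hops seen [H4,H3] ; pick H3
  + 224.0.0.0/8 (H0) depth=8
  del 224.61.180.40/29 (clear depth 29)
  + 224.0.0.0/5 (H0) depth=5
  Q 0.0.0.2: descend 0000 ; hops seen [H2] ; pick H2
  Q 0.0.31.86: descend 0000 ; hops seen [H2] ; pick H2
  + 48.0.0.0/4 (H2) depth=4
  Q 34.221.212.93: descend 001 ; hops seen [H2] ; pick H2
  Q 48.0.0.62: descend 0011 ; hops seen [H2,H2] ; pick H2
  + 11.164.49.192/27 (H4) depth=27
  Q 224.0.0.8: descend 1110000000 ; hops seen [H0,H0] ; pick H0
  Q 126.135.20.14: descend 0 ; hops seen [∅] ; pick no-route
  Q 48.11.23.144: descend 0011 ; hops seen [H2,H2] ; pick H2
  Q 48.0.83.190: descend 0011 ; hops seen [H2,H2] ; pick H2
  Q 224.61.176.1: descend 111000000011110110110 ; hops seen [H0,H0,H4] ; pick H4

== LOOKUPS ==
["H2","H2","H3","H2","H2","H2","H2","H0","no-route","H2","H2","H4"]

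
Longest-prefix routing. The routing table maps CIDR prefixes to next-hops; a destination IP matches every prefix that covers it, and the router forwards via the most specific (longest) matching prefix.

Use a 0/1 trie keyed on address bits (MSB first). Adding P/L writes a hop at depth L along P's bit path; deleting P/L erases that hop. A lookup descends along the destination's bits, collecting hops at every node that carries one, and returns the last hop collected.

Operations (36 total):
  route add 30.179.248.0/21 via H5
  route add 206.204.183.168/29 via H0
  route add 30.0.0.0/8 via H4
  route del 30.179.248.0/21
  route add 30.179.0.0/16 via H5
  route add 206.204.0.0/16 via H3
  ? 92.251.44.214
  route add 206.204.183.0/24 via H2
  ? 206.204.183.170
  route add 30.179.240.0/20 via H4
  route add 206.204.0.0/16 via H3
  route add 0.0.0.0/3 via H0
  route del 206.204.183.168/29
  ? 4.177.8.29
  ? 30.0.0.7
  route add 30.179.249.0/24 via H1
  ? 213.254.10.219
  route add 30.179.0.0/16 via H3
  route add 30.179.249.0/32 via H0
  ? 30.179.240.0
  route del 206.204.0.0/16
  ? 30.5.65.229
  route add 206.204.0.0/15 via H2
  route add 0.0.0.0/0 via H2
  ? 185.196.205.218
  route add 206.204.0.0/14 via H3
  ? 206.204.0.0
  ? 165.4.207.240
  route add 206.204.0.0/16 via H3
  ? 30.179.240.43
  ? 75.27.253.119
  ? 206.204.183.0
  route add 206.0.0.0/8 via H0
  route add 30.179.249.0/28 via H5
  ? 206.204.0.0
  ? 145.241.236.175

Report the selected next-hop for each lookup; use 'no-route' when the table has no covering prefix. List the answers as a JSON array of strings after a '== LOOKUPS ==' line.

Apply in order:
  add 30.179.248.0/21 -> H5 at depth 21
  add 206.204.183.168/29 -> H0 at depth 29
  add 30.0.0.0/8 -> H4 at depth 8
  - 30.179.248.0/21 clear@21
  add 30.179.0.0/16 -> H5 at depth 16
  add 206.204.0.0/16 -> H3 at depth 16
  ? 92.251.44.214  path d0:-→d1:-  best=no-route
  add 206.204.183.0/24 -> H2 at depth 24
  ? 206.204.183.170  path d0:-→d1:-→d2:-→d3:-→d4:-→d5:-→d6:-→d7:-→d8:-→d9:-→d10:-→d11:-→d12:-→d13:-→d14:-→d15:-→d16:H3→d17:-→d18:-→d19:-→d20:-→d21:-→d22:-→d23:-→d24:H2→d25:-→d26:-→d27:-→d28:-→d29:H0  best=H0
  add 30.179.240.0/20 -> H4 at depth 20
  add 206.204.0.0/16 -> H3 at depth 16
  add 0.0.0.0/3 -> H0 at depth 3
  - 206.204.183.168/29 clear@29
  ? 4.177.8.29  path d0:-→d1:-→d2:-→d3:H0  best=H0
  ? 30.0.0.7  path d0:-→d1:-→d2:-→d3:H0→d4:-→d5:-→d6:-→d7:-→d8:H4  best=H4
  add 30.179.249.0/24 -> H1 at depth 24
  ? 213.254.10.219  path d0:-→d1:-→d2:-→d3:-  best=no-route
  add 30.179.0.0/16 -> H3 at depth 16
  add 30.179.249.0/32 -> H0 at depth 32
  ? 30.179.240.0  path d0:-→d1:-→d2:-→d3:H0→d4:-→d5:-→d6:-→d7:-→d8:H4→d9:-→d10:-→d11:-→d12:-→d13:-→d14:-→d15:-→d16:H3→d17:-→d18:-→d19:-→d20:H4  best=H4
  - 206.204.0.0/16 clear@16
  ? 30.5.65.229  path d0:-→d1:-→d2:-→d3:H0→d4:-→d5:-→d6:-→d7:-→d8:H4  best=H4
  add 206.204.0.0/15 -> H2 at depth 15
  add 0.0.0.0/0 -> H2 at depth 0
  ? 185.196.205.218  path d0:H2→d1:-  best=H2
  add 206.204.0.0/14 -> H3 at depth 14
  ? 206.204.0.0  path d0:H2→d1:-→d2:-→d3:-→d4:-→d5:-→d6:-→d7:-→d8:-→d9:-→d10:-→d11:-→d12:-→d13:-→d14:H3→d15:H2→d16:-  best=H2
  ? 165.4.207.240  path d0:H2→d1:-  best=H2
  add 206.204.0.0/16 -> H3 at depth 16
  ? 30.179.240.43  path d0:H2→d1:-→d2:-→d3:H0→d4:-→d5:-→d6:-→d7:-→d8:H4→d9:-→d10:-→d11:-→d12:-→d13:-→d14:-→d15:-→d16:H3→d17:-→d18:-→d19:-→d20:H4  best=H4
  ? 75.27.253.119  path d0:H2→d1:-  best=H2
  ? 206.204.183.0  path d0:H2→d1:-→d2:-→d3:-→d4:-→d5:-→d6:-→d7:-→d8:-→d9:-→d10:-→d11:-→d12:-→d13:-→d14:H3→d15:H2→d16:H3→d17:-→d18:-→d19:-→d20:-→d21:-→d22:-→d23:-→d24:H2  best=H2
  add 206.0.0.0/8 -> H0 at depth 8
  add 30.179.249.0/28 -> H5 at depth 28
  ? 206.204.0.0  path d0:H2→d1:-→d2:-→d3:-→d4:-→d5:-→d6:-→d7:-→d8:H0→d9:-→d10:-→d11:-→d12:-→d13:-→d14:H3→d15:H2→d16:H3  best=H3
  ? 145.241.236.175  path d0:H2→d1:-  best=H2

== LOOKUPS ==
["no-route","H0","H0","H4","no-route","H4","H4","H2","H2","H2","H4","H2","H2","H3","H2"]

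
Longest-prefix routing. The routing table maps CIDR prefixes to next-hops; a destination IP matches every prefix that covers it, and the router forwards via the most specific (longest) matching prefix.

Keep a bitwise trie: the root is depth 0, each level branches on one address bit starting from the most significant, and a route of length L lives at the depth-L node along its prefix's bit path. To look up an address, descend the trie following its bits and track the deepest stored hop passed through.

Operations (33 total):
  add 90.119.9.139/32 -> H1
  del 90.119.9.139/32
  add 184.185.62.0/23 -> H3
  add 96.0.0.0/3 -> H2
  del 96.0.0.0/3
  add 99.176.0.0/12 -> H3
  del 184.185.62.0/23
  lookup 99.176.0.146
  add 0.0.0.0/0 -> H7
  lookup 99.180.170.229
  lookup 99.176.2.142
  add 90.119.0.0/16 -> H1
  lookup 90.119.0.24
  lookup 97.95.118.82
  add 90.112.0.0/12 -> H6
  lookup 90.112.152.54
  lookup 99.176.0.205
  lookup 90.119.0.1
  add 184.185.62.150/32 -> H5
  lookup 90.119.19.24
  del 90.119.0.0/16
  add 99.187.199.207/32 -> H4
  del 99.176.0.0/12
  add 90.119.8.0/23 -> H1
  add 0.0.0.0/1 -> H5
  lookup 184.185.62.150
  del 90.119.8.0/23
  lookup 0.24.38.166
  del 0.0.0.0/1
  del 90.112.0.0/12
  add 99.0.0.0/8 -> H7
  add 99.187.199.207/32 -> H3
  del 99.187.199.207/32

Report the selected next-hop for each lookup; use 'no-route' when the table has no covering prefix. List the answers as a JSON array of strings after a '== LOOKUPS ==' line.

Apply in order:
  + 90.119.9.139/32 (H1) depth=32
  - 90.119.9.139/32 clear@32
  + 184.185.62.0/23 (H3) depth=23
  + 96.0.0.0/3 (H2) depth=3
  - 96.0.0.0/3 clear@3
  + 99.176.0.0/12 (H3) depth=12
  - 184.185.62.0/23 clear@23
  ? 99.176.0.146  path d0:-→d1:-→d2:-→d3:-→d4:-→d5:-→d6:-→d7:-→d8:-→d9:-→d10:-→d11:-→d12:H3  best=H3
  + 0.0.0.0/0 (H7) depth=0
  ? 99.180.170.229  path d0:H7→d1:-→d2:-→d3:-→d4:-→d5:-→d6:-→d7:-→d8:-→d9:-→d10:-→d11:-→d12:H3  best=H3
  ? 99.176.2.142  path d0:H7→d1:-→d2:-→d3:-→d4:-→d5:-→d6:-→d7:-→d8:-→d9:-→d10:-→d11:-→d12:H3  best=H3
  + 90.119.0.0/16 (H1) depth=16
  ? 90.119.0.24  path d0:H7→d1:-→d2:-→d3:-→d4:-→d5:-→d6:-→d7:-→d8:-→d9:-→d10:-→d11:-→d12:-→d13:-→d14:-→d15:-→d16:H1→d17:-→d18:-→d19:-→d20:-  best=H1
  ? 97.95.118.82  path d0:H7→d1:-→d2:-→d3:-→d4:-→d5:-→d6:-  best=H7
  + 90.112.0.0/12 (H6) depth=12
  ? 90.112.152.54  path d0:H7→d1:-→d2:-→d3:-→d4:-→d5:-→d6:-→d7:-→d8:-→d9:-→d10:-→d11:-→d12:H6→d13:-  best=H6
  ? 99.176.0.205  path d0:H7→d1:-→d2:-→d3:-→d4:-→d5:-→d6:-→d7:-→d8:-→d9:-→d10:-→d11:-→d12:H3  best=H3
  ? 90.119.0.1  path d0:H7→d1:-→d2:-→d3:-→d4:-→d5:-→d6:-→d7:-→d8:-→d9:-→d10:-→d11:-→d12:H6→d13:-→d14:-→d15:-→d16:H1→d17:-→d18:-→d19:-→d20:-  best=H1
  + 184.185.62.150/32 (H5) depth=32
  ? 90.119.19.24  path d0:H7→d1:-→d2:-→d3:-→d4:-→d5:-→d6:-→d7:-→d8:-→d9:-→d10:-→d11:-→d12:H6→d13:-→d14:-→d15:-→d16:H1→d17:-→d18:-→d19:-  best=H1
  - 90.119.0.0/16 clear@16
  + 99.187.199.207/32 (H4) depth=32
  - 99.176.0.0/12 clear@12
  + 90.119.8.0/23 (H1) depth=23
  + 0.0.0.0/1 (H5) depth=1
  ? 184.185.62.150  path d0:H7→d1:-→d2:-→d3:-→d4:-→d5:-→d6:-→d7:-→d8:-→d9:-→d10:-→d11:-→d12:-→d13:-→d14:-→d15:-→d16:-→d17:-→d18:-→d19:-→d20:-→d21:-→d22:-→d23:-→d24:-→d25:-→d26:-→d27:-→d28:-→d29:-→d30:-→d31:-→d32:H5  best=H5
  - 90.119.8.0/23 clear@23
  ? 0.24.38.166  path d0:H7→d1:H5  best=H5
  - 0.0.0.0/1 clear@1
  - 90.112.0.0/12 clear@12
  + 99.0.0.0/8 (H7) depth=8
  + 99.187.199.207/32 (H3) depth=32
  - 99.187.199.207/32 clear@32

== LOOKUPS ==
["H3","H3","H3","H1","H7","H6","H3","H1","H1","H5","H5"]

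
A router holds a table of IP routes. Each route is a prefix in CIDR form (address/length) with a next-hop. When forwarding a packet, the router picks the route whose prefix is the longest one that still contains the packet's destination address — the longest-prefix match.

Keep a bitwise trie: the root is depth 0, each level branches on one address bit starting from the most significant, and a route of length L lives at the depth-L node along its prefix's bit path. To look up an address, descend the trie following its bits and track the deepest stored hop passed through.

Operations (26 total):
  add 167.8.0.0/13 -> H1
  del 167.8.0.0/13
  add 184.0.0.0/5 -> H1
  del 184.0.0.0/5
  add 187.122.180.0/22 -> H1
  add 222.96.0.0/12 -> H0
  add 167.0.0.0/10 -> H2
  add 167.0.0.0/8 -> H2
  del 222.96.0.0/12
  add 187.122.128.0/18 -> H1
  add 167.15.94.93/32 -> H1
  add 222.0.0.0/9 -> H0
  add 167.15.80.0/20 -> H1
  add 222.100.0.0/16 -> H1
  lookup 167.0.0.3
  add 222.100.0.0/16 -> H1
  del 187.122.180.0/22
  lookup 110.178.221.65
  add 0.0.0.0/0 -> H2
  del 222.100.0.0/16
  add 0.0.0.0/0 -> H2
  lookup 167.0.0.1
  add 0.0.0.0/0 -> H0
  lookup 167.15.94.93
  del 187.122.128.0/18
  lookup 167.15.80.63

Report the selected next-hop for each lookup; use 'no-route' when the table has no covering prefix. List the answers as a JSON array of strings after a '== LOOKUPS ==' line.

Trace:
  + 167.8.0.0/13 (H1) depth=13
  del 167.8.0.0/13 (clear depth 13)
  + 184.0.0.0/5 (H1) depth=5
  del 184.0.0.0/5 (clear depth 5)
  + 187.122.180.0/22 (H1) depth=22
  + 222.96.0.0/12 (H0) depth=12
  + 167.0.0.0/10 (H2) depth=10
  + 167.0.0.0/8 (H2) depth=8
  del 222.96.0.0/12 (clear depth 12)
  + 187.122.128.0/18 (H1) depth=18
  + 167.15.94.93/32 (H1) depth=32
  + 222.0.0.0/9 (H0) depth=9
  + 167.15.80.0/20 (H1) depth=20
  + 222.100.0.0/16 (H1) depth=16
  lookup 167.0.0.3: bits 101001110000 walk d0:-→d1:-→d2:-→d3:-→d4:-→d5:-→d6:-→d7:-→d8:H2→d9:-→d10:H2→d11:-→d12:- -> H2
  + 222.100.0.0/16 (H1) depth=16
  del 187.122.180.0/22 (clear depth 22)
  lookup 110.178.221.65: bits ε walk d0:- -> no-route
  + 0.0.0.0/0 (H2) depth=0
  del 222.100.0.0/16 (clear depth 16)
  + 0.0.0.0/0 (H2) depth=0
  lookup 167.0.0.1: bits 101001110000 walk d0:H2→d1:-→d2:-→d3:-→d4:-→d5:-→d6:-→d7:-→d8:H2→d9:-→d10:H2→d11:-→d12:- -> H2
  + 0.0.0.0/0 (H0) depth=0
  lookup 167.15.94.93: bits 10100111000011110101111001011101 walk d0:H0→d1:-→d2:-→d3:-→d4:-→d5:-→d6:-→d7:-→d8:H2→d9:-→d10:H2→d11:-→d12:-→d13:-→d14:-→d15:-→d16:-→d17:-→d18:-→d19:-→d20:H1→d21:-→d22:-→d23:-→d24:-→d25:-→d26:-→d27:-→d28:-→d29:-→d30:-→d31:-→d32:H1 -> H1
  del 187.122.128.0/18 (clear depth 18)
  lookup 167.15.80.63: bits 10100111000011110101 walk d0:H0→d1:-→d2:-→d3:-→d4:-→d5:-→d6:-→d7:-→d8:H2→d9:-→d10:H2→d11:-→d12:-→d13:-→d14:-→d15:-→d16:-→d17:-→d18:-→d19:-→d20:H1 -> H1

== LOOKUPS ==
["H2","no-route","H2","H1","H1"]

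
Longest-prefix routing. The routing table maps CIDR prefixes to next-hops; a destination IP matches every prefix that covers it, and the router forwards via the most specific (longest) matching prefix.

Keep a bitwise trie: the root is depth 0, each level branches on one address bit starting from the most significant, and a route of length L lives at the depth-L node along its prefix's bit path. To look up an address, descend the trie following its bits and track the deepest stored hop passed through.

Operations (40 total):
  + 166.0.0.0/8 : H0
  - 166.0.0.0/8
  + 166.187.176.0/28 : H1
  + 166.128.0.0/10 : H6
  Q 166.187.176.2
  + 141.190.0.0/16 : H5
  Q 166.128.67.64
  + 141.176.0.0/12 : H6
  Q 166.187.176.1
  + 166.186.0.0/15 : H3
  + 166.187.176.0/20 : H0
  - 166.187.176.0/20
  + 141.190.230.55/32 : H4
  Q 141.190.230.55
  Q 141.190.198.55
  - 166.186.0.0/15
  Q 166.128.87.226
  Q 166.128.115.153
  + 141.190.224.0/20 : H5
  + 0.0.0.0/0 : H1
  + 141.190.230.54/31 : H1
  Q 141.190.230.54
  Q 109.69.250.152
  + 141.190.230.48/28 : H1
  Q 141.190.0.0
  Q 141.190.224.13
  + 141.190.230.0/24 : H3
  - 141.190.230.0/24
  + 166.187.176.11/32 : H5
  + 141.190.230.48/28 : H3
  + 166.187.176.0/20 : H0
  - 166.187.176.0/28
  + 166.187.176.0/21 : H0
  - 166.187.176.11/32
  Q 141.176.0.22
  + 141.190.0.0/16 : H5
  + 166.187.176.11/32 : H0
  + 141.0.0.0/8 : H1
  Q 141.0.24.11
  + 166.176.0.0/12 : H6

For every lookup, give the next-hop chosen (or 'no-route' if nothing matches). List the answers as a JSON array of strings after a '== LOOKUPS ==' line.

Process each operation:
  add 166.0.0.0/8 -> H0 at depth 8
  - 166.0.0.0/8 clear@8
  add 166.187.176.0/28 -> H1 at depth 28
  add 166.128.0.0/10 -> H6 at depth 10
  lookup 166.187.176.2: bits 1010011010111011101100000000 walk d0:-→d1:-→d2:-→d3:-→d4:-→d5:-→d6:-→d7:-→d8:-→d9:-→d10:H6→d11:-→d12:-→d13:-→d14:-→d15:-→d16:-→d17:-→d18:-→d19:-→d20:-→d21:-→d22:-→d23:-→d24:-→d25:-→d26:-→d27:-→d28:H1 -> H1
  add 141.190.0.0/16 -> H5 at depth 16
  lookup 166.128.67.64: bits 1010011010 walk d0:-→d1:-→d2:-→d3:-→d4:-→d5:-→d6:-→d7:-→d8:-→d9:-→d10:H6 -> H6
  add 141.176.0.0/12 -> H6 at depth 12
  lookup 166.187.176.1: bits 1010011010111011101100000000 walk d0:-→d1:-→d2:-→d3:-→d4:-→d5:-→d6:-→d7:-→d8:-→d9:-→d10:H6→d11:-→d12:-→d13:-→d14:-→d15:-→d16:-→d17:-→d18:-→d19:-→d20:-→d21:-→d22:-→d23:-→d24:-→d25:-→d26:-→d27:-→d28:H1 -> H1
  add 166.186.0.0/15 -> H3 at depth 15
  add 166.187.176.0/20 -> H0 at depth 20
  - 166.187.176.0/20 clear@20
  add 141.190.230.55/32 -> H4 at depth 32
  lookup 141.190.230.55: bits 10001101101111101110011000110111 walk d0:-→d1:-→d2:-→d3:-→d4:-→d5:-→d6:-→d7:-→d8:-→d9:-→d10:-→d11:-→d12:H6→d13:-→d14:-→d15:-→d16:H5→d17:-→d18:-→d19:-→d20:-→d21:-→d22:-→d23:-→d24:-→d25:-→d26:-→d27:-→d28:-→d29:-→d30:-→d31:-→d32:H4 -> H4
  lookup 141.190.198.55: bits 100011011011111011 walk d0:-→d1:-→d2:-→d3:-→d4:-→d5:-→d6:-→d7:-→d8:-→d9:-→d10:-→d11:-→d12:H6→d13:-→d14:-→d15:-→d16:H5→d17:-→d18:- -> H5
  - 166.186.0.0/15 clear@15
  lookup 166.128.87.226: bits 1010011010 walk d0:-→d1:-→d2:-→d3:-→d4:-→d5:-→d6:-→d7:-→d8:-→d9:-→d10:H6 -> H6
  lookup 166.128.115.153: bits 1010011010 walk d0:-→d1:-→d2:-→d3:-→d4:-→d5:-→d6:-→d7:-→d8:-→d9:-→d10:H6 -> H6
  add 141.190.224.0/20 -> H5 at depth 20
  add 0.0.0.0/0 -> H1 at depth 0
  add 141.190.230.54/31 -> H1 at depth 31
  lookup 141.190.230.54: bits 1000110110111110111001100011011 walk d0:H1→d1:-→d2:-→d3:-→d4:-→d5:-→d6:-→d7:-→d8:-→d9:-→d10:-→d11:-→d12:H6→d13:-→d14:-→d15:-→d16:H5→d17:-→d18:-→d19:-→d20:H5→d21:-→d22:-→d23:-→d24:-→d25:-→d26:-→d27:-→d28:-→d29:-→d30:-→d31:H1 -> H1
  lookup 109.69.250.152: bits ε walk d0:H1 -> H1
  add 141.190.230.48/28 -> H1 at depth 28
  lookup 141.190.0.0: bits 1000110110111110 walk d0:H1→d1:-→d2:-→d3:-→d4:-→d5:-→d6:-→d7:-→d8:-→d9:-→d10:-→d11:-→d12:H6→d13:-→d14:-→d15:-→d16:H5 -> H5
  lookup 141.190.224.13: bits 100011011011111011100 walk d0:H1→d1:-→d2:-→d3:-→d4:-→d5:-→d6:-→d7:-→d8:-→d9:-→d10:-→d11:-→d12:H6→d13:-→d14:-→d15:-→d16:H5→d17:-→d18:-→d19:-→d20:H5→d21:- -> H5
  add 141.190.230.0/24 -> H3 at depth 24
  - 141.190.230.0/24 clear@24
  add 166.187.176.11/32 -> H5 at depth 32
  add 141.190.230.48/28 -> H3 at depth 28
  add 166.187.176.0/20 -> H0 at depth 20
  - 166.187.176.0/28 clear@28
  add 166.187.176.0/21 -> H0 at depth 21
  - 166.187.176.11/32 clear@32
  lookup 141.176.0.22: bits 100011011011 walk d0:H1→d1:-→d2:-→d3:-→d4:-→d5:-→d6:-→d7:-→d8:-→d9:-→d10:-→d11:-→d12:H6 -> H6
  add 141.190.0.0/16 -> H5 at depth 16
  add 166.187.176.11/32 -> H0 at depth 32
  add 141.0.0.0/8 -> H1 at depth 8
  lookup 141.0.24.11: bits 10001101 walk d0:H1→d1:-→d2:-→d3:-→d4:-→d5:-→d6:-→d7:-→d8:H1 -> H1
  add 166.176.0.0/12 -> H6 at depth 12

== LOOKUPS ==
["H1","H6","H1","H4","H5","H6","H6","H1","H1","H5","H5","H6","H1"]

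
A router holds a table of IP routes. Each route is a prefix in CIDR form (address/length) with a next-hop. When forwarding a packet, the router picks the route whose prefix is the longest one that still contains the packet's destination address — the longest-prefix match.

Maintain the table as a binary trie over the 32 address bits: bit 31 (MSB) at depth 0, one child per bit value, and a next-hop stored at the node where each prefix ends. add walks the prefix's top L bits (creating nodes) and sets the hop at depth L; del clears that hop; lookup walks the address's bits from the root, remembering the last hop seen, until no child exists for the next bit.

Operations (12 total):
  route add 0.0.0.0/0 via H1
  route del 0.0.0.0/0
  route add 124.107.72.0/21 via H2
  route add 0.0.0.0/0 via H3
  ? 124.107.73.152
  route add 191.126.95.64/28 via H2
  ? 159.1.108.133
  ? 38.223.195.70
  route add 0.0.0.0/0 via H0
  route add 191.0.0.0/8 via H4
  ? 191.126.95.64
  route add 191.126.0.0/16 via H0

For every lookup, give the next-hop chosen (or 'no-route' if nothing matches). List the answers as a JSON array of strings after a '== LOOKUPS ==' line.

Trace:
  add 0.0.0.0/0 -> H1 at depth 0
  - 0.0.0.0/0 clear@0
  add 124.107.72.0/21 -> H2 at depth 21
  add 0.0.0.0/0 -> H3 at depth 0
  lookup 124.107.73.152: bits 011111000110101101001 walk d0:H3→d1:-→d2:-→d3:-→d4:-→d5:-→d6:-→d7:-→d8:-→d9:-→d10:-→d11:-→d12:-→d13:-→d14:-→d15:-→d16:-→d17:-→d18:-→d19:-→d20:-→d21:H2 -> H2
  add 191.126.95.64/28 -> H2 at depth 28
  lookup 159.1.108.133: bits 10 walk d0:H3→d1:-→d2:- -> H3
  lookup 38.223.195.70: bits 0 walk d0:H3→d1:- -> H3
  add 0.0.0.0/0 -> H0 at depth 0
  add 191.0.0.0/8 -> H4 at depth 8
  lookup 191.126.95.64: bits 1011111101111110010111110100 walk d0:H0→d1:-→d2:-→d3:-→d4:-→d5:-→d6:-→d7:-→d8:H4→d9:-→d10:-→d11:-→d12:-→d13:-→d14:-→d15:-→d16:-→d17:-→d18:-→d19:-→d20:-→d21:-→d22:-→d23:-→d24:-→d25:-→d26:-→d27:-→d28:H2 -> H2
  add 191.126.0.0/16 -> H0 at depth 16

== LOOKUPS ==
["H2","H3","H3","H2"]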